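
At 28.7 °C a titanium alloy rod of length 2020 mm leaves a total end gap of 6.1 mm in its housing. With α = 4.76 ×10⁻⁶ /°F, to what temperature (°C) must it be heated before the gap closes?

α = 4.76×10⁻⁶/°F × 9/5 = 8.57×10⁻⁶/K.
α·L₀·ΔT = 6.1 mm ⇒ ΔT = 6.1 / (8.57×10⁻⁶ × 2020.0) = 352.5 K.
T = 28.7 + 352.5 = 381.2 °C.

381 °C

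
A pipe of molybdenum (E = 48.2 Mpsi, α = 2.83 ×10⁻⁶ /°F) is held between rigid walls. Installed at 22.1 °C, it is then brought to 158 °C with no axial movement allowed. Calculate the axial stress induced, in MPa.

E = 48.2 Mpsi = 332.3 GPa.
α = 2.83×10⁻⁶/°F × 9/5 = 5.09×10⁻⁶/K.
ΔT = 135.9 K. Constrained thermal stress σ = E·α·ΔT = 332.3×10³ MPa × 5.09×10⁻⁶ × 135.9 = 230 MPa (compressive).

230 MPa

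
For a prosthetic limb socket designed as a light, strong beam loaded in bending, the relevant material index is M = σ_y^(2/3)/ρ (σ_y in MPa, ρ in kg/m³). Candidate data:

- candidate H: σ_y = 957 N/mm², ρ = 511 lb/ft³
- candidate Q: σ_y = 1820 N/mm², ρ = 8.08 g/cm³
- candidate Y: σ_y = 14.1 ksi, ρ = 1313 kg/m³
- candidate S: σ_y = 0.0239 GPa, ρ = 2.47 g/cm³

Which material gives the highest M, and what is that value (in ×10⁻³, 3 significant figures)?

Putting every candidate on a common basis:
  candidate H: σ_y = 957.0 MPa, ρ = 8185 kg/m³
  candidate Q: σ_y = 1820 MPa, ρ = 8080 kg/m³
  candidate Y: σ_y = 97.22 MPa, ρ = 1313 kg/m³
  candidate S: σ_y = 23.90 MPa, ρ = 2470 kg/m³
  candidate Q: M = 18.4×10⁻³
  candidate Y: M = 16.1×10⁻³
  candidate H: M = 11.9×10⁻³
  candidate S: M = 3.36×10⁻³
Highest index: candidate Q.

candidate Q, M = 18.4×10⁻³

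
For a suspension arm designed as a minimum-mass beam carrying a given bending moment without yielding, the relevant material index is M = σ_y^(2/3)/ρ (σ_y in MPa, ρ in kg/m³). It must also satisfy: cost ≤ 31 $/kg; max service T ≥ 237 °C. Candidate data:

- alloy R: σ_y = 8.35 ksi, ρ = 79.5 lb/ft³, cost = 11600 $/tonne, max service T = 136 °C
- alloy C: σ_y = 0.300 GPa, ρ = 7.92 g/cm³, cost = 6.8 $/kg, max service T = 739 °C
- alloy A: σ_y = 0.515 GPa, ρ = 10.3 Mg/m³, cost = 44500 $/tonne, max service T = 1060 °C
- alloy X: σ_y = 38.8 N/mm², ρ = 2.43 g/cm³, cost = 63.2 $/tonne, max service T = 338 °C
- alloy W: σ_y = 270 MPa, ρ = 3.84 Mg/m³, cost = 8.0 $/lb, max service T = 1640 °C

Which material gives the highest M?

alloy W

Screen on constraints: cost ≤ 31 $/kg; max service T ≥ 237 °C. Survivors: alloy C, alloy X, alloy W.
In SI units:
  alloy C: σ_y = 300.0 MPa, ρ = 7920 kg/m³
  alloy X: σ_y = 38.80 MPa, ρ = 2430 kg/m³
  alloy W: σ_y = 270.0 MPa, ρ = 3840 kg/m³
  alloy W: M = 10.9×10⁻³
  alloy C: M = 5.66×10⁻³
  alloy X: M = 4.72×10⁻³
Highest index: alloy W.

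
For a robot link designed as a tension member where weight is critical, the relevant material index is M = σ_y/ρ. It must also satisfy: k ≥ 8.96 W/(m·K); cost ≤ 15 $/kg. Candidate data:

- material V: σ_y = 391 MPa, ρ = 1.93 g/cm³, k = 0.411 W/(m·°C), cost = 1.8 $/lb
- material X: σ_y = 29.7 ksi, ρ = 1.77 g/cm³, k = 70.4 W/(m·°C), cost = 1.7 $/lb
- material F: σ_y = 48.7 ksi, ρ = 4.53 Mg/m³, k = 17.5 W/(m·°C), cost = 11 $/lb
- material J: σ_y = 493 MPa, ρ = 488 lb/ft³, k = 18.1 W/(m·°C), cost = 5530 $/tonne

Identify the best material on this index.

Screen on constraints: k ≥ 8.96 W/(m·K); cost ≤ 15 $/kg. Survivors: material X, material J.
Normalizing units and computing the index:
  material X: σ_y = 204.8 MPa, ρ = 1770 kg/m³
  material J: σ_y = 493.0 MPa, ρ = 7817 kg/m³
  material X: M = 116 kN·m/kg
  material J: M = 63.1 kN·m/kg
Highest index: material X.

material X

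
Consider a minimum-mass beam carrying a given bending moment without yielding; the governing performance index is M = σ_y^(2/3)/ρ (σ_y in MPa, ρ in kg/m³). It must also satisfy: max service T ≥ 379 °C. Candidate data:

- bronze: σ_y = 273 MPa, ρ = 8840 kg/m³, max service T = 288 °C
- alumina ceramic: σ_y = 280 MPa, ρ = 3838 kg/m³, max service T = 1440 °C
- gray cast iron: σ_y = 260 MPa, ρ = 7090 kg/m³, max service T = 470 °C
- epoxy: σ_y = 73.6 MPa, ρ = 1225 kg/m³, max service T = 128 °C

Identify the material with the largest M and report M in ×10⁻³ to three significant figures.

Screen on constraints: max service T ≥ 379 °C. Survivors: alumina ceramic, gray cast iron.
Per-candidate index values:
  alumina ceramic: M = 11.2×10⁻³
  gray cast iron: M = 5.75×10⁻³
Highest index: alumina ceramic.

alumina ceramic, M = 11.2×10⁻³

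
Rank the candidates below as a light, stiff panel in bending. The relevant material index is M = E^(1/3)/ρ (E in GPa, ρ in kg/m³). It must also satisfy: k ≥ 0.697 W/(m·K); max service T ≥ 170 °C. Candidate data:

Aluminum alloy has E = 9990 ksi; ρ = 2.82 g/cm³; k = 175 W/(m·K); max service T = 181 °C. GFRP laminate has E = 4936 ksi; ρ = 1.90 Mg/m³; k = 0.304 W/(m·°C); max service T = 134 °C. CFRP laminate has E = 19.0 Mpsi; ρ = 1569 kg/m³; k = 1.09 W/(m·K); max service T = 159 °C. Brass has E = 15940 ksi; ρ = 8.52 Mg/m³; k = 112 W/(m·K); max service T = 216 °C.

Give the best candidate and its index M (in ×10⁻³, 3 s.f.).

aluminum alloy, M = 1.45×10⁻³

Screen on constraints: k ≥ 0.697 W/(m·K); max service T ≥ 170 °C. Survivors: aluminum alloy, brass.
After converting to SI:
  aluminum alloy: E = 68.88 GPa, ρ = 2820 kg/m³
  brass: E = 109.9 GPa, ρ = 8520 kg/m³
  aluminum alloy: M = 1.45×10⁻³
  brass: M = 0.562×10⁻³
Highest index: aluminum alloy.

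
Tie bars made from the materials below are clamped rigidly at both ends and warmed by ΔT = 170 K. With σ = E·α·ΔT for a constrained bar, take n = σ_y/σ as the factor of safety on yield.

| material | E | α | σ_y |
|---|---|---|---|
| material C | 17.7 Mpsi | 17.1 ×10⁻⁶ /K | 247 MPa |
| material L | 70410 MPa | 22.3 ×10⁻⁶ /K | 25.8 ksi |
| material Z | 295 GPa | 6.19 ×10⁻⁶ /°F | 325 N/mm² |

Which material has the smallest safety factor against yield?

With everything in SI (GPa, ×10⁻⁶/K, MPa):
  material C: E = 122.0, α = 17.1, σ_y = 247.0 → σ = 355 MPa, n = 0.696
  material L: E = 70.41, α = 22.3, σ_y = 177.9 → σ = 267 MPa, n = 0.666
  material Z: E = 295.0, α = 11.1, σ_y = 325.0 → σ = 559 MPa, n = 0.582
The minimum is material Z at n = 0.582.

material Z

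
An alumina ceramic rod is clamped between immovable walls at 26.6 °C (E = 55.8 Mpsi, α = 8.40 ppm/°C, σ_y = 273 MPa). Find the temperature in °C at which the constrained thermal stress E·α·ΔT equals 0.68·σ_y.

84.0 °C

E = 55.8 Mpsi = 384.7 GPa.
E·α·ΔT = 185.6 MPa ⇒ ΔT = 185.6 / (384.7×10³ × 8.40×10⁻⁶) = 57.44 K.
T = 26.6 + 57.44 = 84.04 °C.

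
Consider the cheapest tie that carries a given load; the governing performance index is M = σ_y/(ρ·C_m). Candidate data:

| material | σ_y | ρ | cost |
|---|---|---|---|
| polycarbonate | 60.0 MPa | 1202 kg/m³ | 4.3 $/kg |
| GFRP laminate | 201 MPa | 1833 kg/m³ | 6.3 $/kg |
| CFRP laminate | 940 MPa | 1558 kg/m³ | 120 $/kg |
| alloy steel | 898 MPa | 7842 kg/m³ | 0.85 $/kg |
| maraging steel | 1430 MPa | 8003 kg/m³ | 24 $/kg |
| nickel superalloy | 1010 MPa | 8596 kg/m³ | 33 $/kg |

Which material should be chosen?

alloy steel

Evaluate M for each candidate:
  alloy steel: M = 135 kN·m per $
  GFRP laminate: M = 17.4 kN·m per $
  polycarbonate: M = 11.6 kN·m per $
  maraging steel: M = 7.45 kN·m per $
  CFRP laminate: M = 5.03 kN·m per $
  nickel superalloy: M = 3.56 kN·m per $
Alloy steel has the largest M.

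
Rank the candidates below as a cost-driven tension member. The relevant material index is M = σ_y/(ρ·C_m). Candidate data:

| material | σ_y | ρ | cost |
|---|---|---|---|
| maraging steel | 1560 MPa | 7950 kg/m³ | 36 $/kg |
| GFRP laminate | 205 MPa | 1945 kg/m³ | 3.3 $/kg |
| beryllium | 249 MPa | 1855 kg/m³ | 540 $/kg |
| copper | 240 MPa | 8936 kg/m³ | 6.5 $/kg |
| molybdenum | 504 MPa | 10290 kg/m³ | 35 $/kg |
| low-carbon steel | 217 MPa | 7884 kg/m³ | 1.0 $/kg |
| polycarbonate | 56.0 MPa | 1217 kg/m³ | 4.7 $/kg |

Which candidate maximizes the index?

Computing M directly (units already consistent):
  GFRP laminate: M = 31.9 kN·m per $
  low-carbon steel: M = 27.5 kN·m per $
  polycarbonate: M = 9.79 kN·m per $
  maraging steel: M = 5.45 kN·m per $
  copper: M = 4.13 kN·m per $
  molybdenum: M = 1.40 kN·m per $
  beryllium: M = 0.249 kN·m per $
GFRP laminate has the largest M.

GFRP laminate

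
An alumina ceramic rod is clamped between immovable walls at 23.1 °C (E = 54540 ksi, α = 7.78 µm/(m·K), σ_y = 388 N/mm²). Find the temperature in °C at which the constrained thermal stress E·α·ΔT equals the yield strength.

E = 54540 ksi = 376.0 GPa.
σ_y = 388 N/mm² = 388.0 MPa.
E·α·ΔT = 388.0 MPa ⇒ ΔT = 388.0 / (376.0×10³ × 7.78×10⁻⁶) = 132.6 K.
T = 23.1 + 132.6 = 155.7 °C.

156 °C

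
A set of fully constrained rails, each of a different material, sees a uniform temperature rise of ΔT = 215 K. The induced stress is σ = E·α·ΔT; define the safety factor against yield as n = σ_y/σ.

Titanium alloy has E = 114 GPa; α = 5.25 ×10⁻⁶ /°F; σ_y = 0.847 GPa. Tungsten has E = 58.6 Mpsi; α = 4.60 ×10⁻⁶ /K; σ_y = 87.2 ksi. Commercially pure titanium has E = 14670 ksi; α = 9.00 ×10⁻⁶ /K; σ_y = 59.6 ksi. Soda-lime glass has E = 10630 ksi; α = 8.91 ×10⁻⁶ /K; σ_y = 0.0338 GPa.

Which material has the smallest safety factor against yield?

With everything in SI (GPa, ×10⁻⁶/K, MPa):
  titanium alloy: E = 114.0, α = 9.45, σ_y = 847.0 → σ = 232 MPa, n = 3.66
  tungsten: E = 404.0, α = 4.60, σ_y = 601.2 → σ = 400 MPa, n = 1.50
  commercially pure titanium: E = 101.1, α = 9.00, σ_y = 410.9 → σ = 196 MPa, n = 2.10
  soda-lime glass: E = 73.29, α = 8.91, σ_y = 33.80 → σ = 140 MPa, n = 0.241
The minimum is soda-lime glass at n = 0.241.

soda-lime glass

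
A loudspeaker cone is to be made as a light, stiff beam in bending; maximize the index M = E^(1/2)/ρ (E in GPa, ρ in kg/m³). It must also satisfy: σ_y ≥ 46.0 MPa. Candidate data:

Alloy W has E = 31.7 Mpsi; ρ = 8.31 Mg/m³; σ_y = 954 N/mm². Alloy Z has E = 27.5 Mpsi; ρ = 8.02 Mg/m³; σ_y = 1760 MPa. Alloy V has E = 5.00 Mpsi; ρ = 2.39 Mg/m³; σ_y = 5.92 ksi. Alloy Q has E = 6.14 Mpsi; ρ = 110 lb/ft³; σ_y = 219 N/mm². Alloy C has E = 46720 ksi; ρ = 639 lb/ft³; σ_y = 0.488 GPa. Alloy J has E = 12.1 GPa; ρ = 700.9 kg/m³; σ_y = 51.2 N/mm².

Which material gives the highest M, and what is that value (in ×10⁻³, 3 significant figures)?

alloy J, M = 4.96×10⁻³

Screen on constraints: σ_y ≥ 46.0 MPa. Survivors: alloy W, alloy Z, alloy Q, alloy C, alloy J.
In SI units:
  alloy W: E = 218.6 GPa, ρ = 8310 kg/m³
  alloy Z: E = 189.6 GPa, ρ = 8020 kg/m³
  alloy Q: E = 42.33 GPa, ρ = 1762 kg/m³
  alloy C: E = 322.1 GPa, ρ = 10240 kg/m³
  alloy J: E = 12.10 GPa, ρ = 700.9 kg/m³
  alloy J: M = 4.96×10⁻³
  alloy Q: M = 3.69×10⁻³
  alloy W: M = 1.78×10⁻³
  alloy C: M = 1.75×10⁻³
  alloy Z: M = 1.72×10⁻³
The maximum is for alloy J.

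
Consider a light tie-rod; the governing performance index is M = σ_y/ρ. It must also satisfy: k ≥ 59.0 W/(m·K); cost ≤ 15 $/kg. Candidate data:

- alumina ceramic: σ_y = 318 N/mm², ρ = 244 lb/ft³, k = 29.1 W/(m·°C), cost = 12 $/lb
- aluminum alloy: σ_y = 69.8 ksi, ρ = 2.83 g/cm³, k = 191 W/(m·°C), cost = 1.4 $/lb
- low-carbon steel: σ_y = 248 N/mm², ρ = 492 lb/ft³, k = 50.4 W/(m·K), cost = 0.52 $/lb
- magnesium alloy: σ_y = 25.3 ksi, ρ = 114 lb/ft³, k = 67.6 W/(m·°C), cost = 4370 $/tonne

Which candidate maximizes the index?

Screen on constraints: k ≥ 59.0 W/(m·K); cost ≤ 15 $/kg. Survivors: aluminum alloy, magnesium alloy.
In SI units:
  aluminum alloy: σ_y = 481.3 MPa, ρ = 2830 kg/m³
  magnesium alloy: σ_y = 174.4 MPa, ρ = 1826 kg/m³
  aluminum alloy: M = 170 kN·m/kg
  magnesium alloy: M = 95.5 kN·m/kg
Aluminum alloy has the largest M.

aluminum alloy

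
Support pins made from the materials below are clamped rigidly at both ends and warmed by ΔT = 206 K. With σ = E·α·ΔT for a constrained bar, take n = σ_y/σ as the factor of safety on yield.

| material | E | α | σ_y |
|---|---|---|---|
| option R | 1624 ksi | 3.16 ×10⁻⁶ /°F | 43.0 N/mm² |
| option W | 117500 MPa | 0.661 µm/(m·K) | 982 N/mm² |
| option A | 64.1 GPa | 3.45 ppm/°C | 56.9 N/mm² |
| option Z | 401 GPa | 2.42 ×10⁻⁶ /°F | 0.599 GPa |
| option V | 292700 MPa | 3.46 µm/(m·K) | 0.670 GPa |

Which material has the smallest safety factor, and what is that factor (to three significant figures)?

option A, n = 1.25

Per material, after unit conversion:
  option R: E = 11.20, α = 5.69, σ_y = 43.00 → σ = 13.1 MPa, n = 3.28
  option W: E = 117.5, α = 0.661, σ_y = 982.0 → σ = 16.0 MPa, n = 61.4
  option A: E = 64.10, α = 3.45, σ_y = 56.90 → σ = 45.6 MPa, n = 1.25
  option Z: E = 401.0, α = 4.36, σ_y = 599.0 → σ = 360 MPa, n = 1.66
  option V: E = 292.7, α = 3.46, σ_y = 670.0 → σ = 209 MPa, n = 3.21
The minimum is option A at n = 1.25.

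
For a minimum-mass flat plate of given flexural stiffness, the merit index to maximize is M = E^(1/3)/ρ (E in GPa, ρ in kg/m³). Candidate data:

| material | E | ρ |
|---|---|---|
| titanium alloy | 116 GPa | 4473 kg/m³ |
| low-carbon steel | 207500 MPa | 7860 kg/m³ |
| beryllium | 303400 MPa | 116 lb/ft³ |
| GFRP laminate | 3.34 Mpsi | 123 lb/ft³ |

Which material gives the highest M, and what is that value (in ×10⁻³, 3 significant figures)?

Putting every candidate on a common basis:
  titanium alloy: E = 116.0 GPa, ρ = 4473 kg/m³
  low-carbon steel: E = 207.5 GPa, ρ = 7860 kg/m³
  beryllium: E = 303.4 GPa, ρ = 1858 kg/m³
  GFRP laminate: E = 23.03 GPa, ρ = 1970 kg/m³
  beryllium: M = 3.62×10⁻³
  GFRP laminate: M = 1.44×10⁻³
  titanium alloy: M = 1.09×10⁻³
  low-carbon steel: M = 0.753×10⁻³
The maximum is for beryllium.

beryllium, M = 3.62×10⁻³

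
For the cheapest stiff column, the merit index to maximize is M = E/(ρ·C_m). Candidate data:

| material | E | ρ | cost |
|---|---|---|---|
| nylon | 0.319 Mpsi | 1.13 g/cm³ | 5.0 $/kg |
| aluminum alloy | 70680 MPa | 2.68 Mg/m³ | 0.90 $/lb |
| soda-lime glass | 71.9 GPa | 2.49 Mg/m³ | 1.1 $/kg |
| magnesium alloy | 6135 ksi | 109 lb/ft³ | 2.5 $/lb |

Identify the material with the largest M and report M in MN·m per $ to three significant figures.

Convert each candidate to consistent units, then evaluate M:
  nylon: E = 2.199 GPa, ρ = 1130 kg/m³, cost = 5.000 $/kg
  aluminum alloy: E = 70.68 GPa, ρ = 2680 kg/m³, cost = 1.984 $/kg
  soda-lime glass: E = 71.90 GPa, ρ = 2490 kg/m³, cost = 1.100 $/kg
  magnesium alloy: E = 42.30 GPa, ρ = 1746 kg/m³, cost = 5.511 $/kg
  soda-lime glass: M = 26.3 MN·m per $
  aluminum alloy: M = 13.3 MN·m per $
  magnesium alloy: M = 4.40 MN·m per $
  nylon: M = 0.389 MN·m per $
Highest index: soda-lime glass.

soda-lime glass, M = 26.3 MN·m per $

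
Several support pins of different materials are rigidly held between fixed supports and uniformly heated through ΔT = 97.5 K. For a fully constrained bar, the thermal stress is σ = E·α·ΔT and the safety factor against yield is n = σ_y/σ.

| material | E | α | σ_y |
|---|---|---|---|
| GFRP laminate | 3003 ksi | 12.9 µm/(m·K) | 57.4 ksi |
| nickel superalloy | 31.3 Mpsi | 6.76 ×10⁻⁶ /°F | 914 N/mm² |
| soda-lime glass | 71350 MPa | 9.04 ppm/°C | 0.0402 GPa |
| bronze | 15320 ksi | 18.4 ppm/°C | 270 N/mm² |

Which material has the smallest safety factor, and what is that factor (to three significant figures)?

Converting E to GPa, α to ×10⁻⁶/K, σ_y to MPa, then σ and n for each:
  GFRP laminate: E = 20.70, α = 12.9, σ_y = 395.8 → σ = 26.0 MPa, n = 15.2
  nickel superalloy: E = 215.8, α = 12.2, σ_y = 914.0 → σ = 256 MPa, n = 3.57
  soda-lime glass: E = 71.35, α = 9.04, σ_y = 40.20 → σ = 62.9 MPa, n = 0.639
  bronze: E = 105.6, α = 18.4, σ_y = 270.0 → σ = 189 MPa, n = 1.42
Soda-lime glass has the lowest safety factor, n = 0.639.

soda-lime glass, n = 0.639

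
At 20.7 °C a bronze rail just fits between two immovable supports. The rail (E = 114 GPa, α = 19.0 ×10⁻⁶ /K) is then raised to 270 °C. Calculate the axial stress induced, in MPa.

540 MPa

ΔT = 249.3 K. Constrained thermal stress σ = E·α·ΔT = 114.0×10³ MPa × 19.0×10⁻⁶ × 249.3 = 540 MPa (compressive).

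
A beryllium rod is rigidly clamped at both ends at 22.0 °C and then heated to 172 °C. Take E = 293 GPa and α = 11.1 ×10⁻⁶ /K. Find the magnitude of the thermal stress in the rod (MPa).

488 MPa

ΔT = 150.0 K. Constrained thermal stress σ = E·α·ΔT = 293.0×10³ MPa × 11.1×10⁻⁶ × 150.0 = 488 MPa (compressive).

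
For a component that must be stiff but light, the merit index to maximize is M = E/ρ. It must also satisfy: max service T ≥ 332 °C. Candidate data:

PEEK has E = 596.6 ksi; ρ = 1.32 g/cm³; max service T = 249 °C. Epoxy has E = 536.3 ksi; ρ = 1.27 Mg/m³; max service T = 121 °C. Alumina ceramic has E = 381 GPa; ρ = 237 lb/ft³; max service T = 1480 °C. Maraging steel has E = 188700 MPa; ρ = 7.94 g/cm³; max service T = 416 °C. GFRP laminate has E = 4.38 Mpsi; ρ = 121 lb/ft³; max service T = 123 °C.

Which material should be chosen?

alumina ceramic

Screen on constraints: max service T ≥ 332 °C. Survivors: alumina ceramic, maraging steel.
In SI units:
  alumina ceramic: E = 381.0 GPa, ρ = 3796 kg/m³
  maraging steel: E = 188.7 GPa, ρ = 7940 kg/m³
  alumina ceramic: M = 100 MN·m/kg
  maraging steel: M = 23.8 MN·m/kg
The maximum is for alumina ceramic.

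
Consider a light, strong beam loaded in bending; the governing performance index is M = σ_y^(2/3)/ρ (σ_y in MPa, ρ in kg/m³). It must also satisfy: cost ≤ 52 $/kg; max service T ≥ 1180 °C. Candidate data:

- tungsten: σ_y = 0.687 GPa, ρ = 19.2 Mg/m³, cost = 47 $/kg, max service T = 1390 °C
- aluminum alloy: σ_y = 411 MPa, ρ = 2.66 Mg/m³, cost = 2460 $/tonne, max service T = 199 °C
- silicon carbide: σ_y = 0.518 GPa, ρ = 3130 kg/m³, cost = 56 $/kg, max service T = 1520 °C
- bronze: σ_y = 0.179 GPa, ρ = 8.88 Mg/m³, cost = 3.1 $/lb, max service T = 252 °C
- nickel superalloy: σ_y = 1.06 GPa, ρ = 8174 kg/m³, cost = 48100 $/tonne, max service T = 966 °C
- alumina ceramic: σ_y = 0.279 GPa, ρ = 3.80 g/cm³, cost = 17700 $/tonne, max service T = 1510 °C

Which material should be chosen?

Screen on constraints: cost ≤ 52 $/kg; max service T ≥ 1180 °C. Survivors: tungsten, alumina ceramic.
Normalizing units and computing the index:
  tungsten: σ_y = 687.0 MPa, ρ = 19200 kg/m³
  alumina ceramic: σ_y = 279.0 MPa, ρ = 3800 kg/m³
  alumina ceramic: M = 11.2×10⁻³
  tungsten: M = 4.06×10⁻³
Alumina ceramic ranks first.

alumina ceramic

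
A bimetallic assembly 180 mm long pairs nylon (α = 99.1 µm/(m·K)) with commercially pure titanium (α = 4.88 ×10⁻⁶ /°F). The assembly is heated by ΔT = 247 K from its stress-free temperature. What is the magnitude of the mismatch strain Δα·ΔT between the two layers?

commercially pure titanium: α = 4.88×10⁻⁶/°F × 9/5 = 8.78×10⁻⁶/K.
Δα = |99.1 − 8.78|×10⁻⁶/K = 90.3×10⁻⁶/K.
Mismatch strain = Δα·ΔT = 90.3×10⁻⁶ × 247.0 = 0.0223.

0.0223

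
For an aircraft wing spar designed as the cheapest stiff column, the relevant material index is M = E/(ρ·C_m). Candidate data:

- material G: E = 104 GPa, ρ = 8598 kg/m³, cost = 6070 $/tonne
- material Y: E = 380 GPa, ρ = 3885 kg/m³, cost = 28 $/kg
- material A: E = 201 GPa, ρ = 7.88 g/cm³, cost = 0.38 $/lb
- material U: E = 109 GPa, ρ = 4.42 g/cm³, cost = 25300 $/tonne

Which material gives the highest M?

In SI units:
  material G: E = 104.0 GPa, ρ = 8598 kg/m³, cost = 6.070 $/kg
  material Y: E = 380.0 GPa, ρ = 3885 kg/m³, cost = 28.00 $/kg
  material A: E = 201.0 GPa, ρ = 7880 kg/m³, cost = 0.8377 $/kg
  material U: E = 109.0 GPa, ρ = 4420 kg/m³, cost = 25.30 $/kg
  material A: M = 30.4 MN·m per $
  material Y: M = 3.49 MN·m per $
  material G: M = 1.99 MN·m per $
  material U: M = 0.975 MN·m per $
Highest index: material A.

material A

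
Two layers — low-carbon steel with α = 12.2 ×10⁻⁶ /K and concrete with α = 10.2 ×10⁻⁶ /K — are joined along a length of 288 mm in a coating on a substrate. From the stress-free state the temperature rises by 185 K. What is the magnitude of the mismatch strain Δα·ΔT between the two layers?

Δα = |12.2 − 10.2|×10⁻⁶/K = 2.00×10⁻⁶/K.
Mismatch strain = Δα·ΔT = 2.00×10⁻⁶ × 185.0 = 3.70×10⁻⁴.

3.70×10⁻⁴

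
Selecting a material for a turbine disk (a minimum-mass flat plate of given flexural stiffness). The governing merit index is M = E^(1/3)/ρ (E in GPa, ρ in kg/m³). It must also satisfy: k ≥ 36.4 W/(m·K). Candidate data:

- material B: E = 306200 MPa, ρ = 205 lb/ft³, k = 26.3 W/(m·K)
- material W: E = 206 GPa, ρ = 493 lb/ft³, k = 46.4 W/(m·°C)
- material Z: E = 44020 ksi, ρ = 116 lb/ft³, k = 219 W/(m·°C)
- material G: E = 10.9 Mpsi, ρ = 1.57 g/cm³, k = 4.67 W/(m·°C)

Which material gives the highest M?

Screen on constraints: k ≥ 36.4 W/(m·K). Survivors: material W, material Z.
In SI units:
  material W: E = 206.0 GPa, ρ = 7897 kg/m³
  material Z: E = 303.5 GPa, ρ = 1858 kg/m³
  material Z: M = 3.62×10⁻³
  material W: M = 0.748×10⁻³
The maximum is for material Z.

material Z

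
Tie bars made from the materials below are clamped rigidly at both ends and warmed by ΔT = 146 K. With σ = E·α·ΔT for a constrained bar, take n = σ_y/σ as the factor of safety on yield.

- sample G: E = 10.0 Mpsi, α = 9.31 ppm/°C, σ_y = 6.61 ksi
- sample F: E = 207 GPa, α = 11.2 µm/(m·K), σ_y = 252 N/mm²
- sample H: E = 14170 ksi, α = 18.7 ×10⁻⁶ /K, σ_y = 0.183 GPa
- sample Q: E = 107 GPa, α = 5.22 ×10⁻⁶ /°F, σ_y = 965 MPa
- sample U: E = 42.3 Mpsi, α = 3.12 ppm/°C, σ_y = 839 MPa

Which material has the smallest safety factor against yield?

sample G

In consistent units (E in GPa, α in ×10⁻⁶/K, σ_y in MPa):
  sample G: E = 68.95, α = 9.31, σ_y = 45.57 → σ = 93.7 MPa, n = 0.486
  sample F: E = 207.0, α = 11.2, σ_y = 252.0 → σ = 338 MPa, n = 0.744
  sample H: E = 97.70, α = 18.7, σ_y = 183.0 → σ = 267 MPa, n = 0.686
  sample Q: E = 107.0, α = 9.40, σ_y = 965.0 → σ = 147 MPa, n = 6.57
  sample U: E = 291.6, α = 3.12, σ_y = 839.0 → σ = 133 MPa, n = 6.32
Smallest n: sample G with n = 0.486.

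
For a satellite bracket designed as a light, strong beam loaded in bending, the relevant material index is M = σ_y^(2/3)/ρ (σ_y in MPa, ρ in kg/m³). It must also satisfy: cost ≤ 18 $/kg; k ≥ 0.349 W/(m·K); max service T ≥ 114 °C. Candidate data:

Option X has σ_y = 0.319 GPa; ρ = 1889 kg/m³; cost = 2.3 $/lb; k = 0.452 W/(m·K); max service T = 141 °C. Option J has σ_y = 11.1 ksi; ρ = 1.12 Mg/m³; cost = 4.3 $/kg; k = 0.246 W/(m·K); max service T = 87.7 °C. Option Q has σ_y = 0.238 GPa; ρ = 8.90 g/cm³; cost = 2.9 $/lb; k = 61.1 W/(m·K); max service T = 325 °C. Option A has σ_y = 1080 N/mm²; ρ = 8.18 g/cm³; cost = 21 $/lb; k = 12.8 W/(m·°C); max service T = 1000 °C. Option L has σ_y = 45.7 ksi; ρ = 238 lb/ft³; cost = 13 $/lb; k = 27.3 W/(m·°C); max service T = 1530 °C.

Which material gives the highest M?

Screen on constraints: cost ≤ 18 $/kg; k ≥ 0.349 W/(m·K); max service T ≥ 114 °C. Survivors: option X, option Q.
Normalizing units and computing the index:
  option X: σ_y = 319.0 MPa, ρ = 1889 kg/m³
  option Q: σ_y = 238.0 MPa, ρ = 8900 kg/m³
  option X: M = 24.7×10⁻³
  option Q: M = 4.32×10⁻³
The maximum is for option X.

option X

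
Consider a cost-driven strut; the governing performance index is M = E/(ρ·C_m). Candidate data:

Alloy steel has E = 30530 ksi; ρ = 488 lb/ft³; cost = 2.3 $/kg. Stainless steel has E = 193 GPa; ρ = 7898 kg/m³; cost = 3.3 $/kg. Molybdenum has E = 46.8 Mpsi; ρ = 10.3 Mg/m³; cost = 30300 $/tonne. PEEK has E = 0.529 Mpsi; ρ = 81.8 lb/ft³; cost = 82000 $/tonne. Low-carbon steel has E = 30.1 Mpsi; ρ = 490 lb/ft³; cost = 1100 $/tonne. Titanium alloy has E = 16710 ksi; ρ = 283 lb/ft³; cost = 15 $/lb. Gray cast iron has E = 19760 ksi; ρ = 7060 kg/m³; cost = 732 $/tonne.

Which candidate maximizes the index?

gray cast iron

Convert each candidate to consistent units, then evaluate M:
  alloy steel: E = 210.5 GPa, ρ = 7817 kg/m³, cost = 2.300 $/kg
  stainless steel: E = 193.0 GPa, ρ = 7898 kg/m³, cost = 3.300 $/kg
  molybdenum: E = 322.7 GPa, ρ = 10300 kg/m³, cost = 30.30 $/kg
  PEEK: E = 3.647 GPa, ρ = 1310 kg/m³, cost = 82.00 $/kg
  low-carbon steel: E = 207.5 GPa, ρ = 7849 kg/m³, cost = 1.100 $/kg
  titanium alloy: E = 115.2 GPa, ρ = 4533 kg/m³, cost = 33.07 $/kg
  gray cast iron: E = 136.2 GPa, ρ = 7060 kg/m³, cost = 0.7320 $/kg
  gray cast iron: M = 26.4 MN·m per $
  low-carbon steel: M = 24.0 MN·m per $
  alloy steel: M = 11.7 MN·m per $
  stainless steel: M = 7.41 MN·m per $
  molybdenum: M = 1.03 MN·m per $
  titanium alloy: M = 0.769 MN·m per $
  PEEK: M = 0.0339 MN·m per $
Highest index: gray cast iron.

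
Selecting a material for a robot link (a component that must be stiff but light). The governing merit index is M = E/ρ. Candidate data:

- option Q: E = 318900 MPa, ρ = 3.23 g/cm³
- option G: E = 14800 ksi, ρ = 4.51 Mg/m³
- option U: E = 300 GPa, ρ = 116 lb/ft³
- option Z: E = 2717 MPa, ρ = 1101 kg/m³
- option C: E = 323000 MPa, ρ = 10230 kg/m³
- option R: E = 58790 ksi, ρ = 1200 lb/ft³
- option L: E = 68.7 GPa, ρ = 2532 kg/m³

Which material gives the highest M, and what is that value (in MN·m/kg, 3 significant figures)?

option U, M = 161 MN·m/kg

After converting to SI:
  option Q: E = 318.9 GPa, ρ = 3230 kg/m³
  option G: E = 102.0 GPa, ρ = 4510 kg/m³
  option U: E = 300.0 GPa, ρ = 1858 kg/m³
  option Z: E = 2.717 GPa, ρ = 1101 kg/m³
  option C: E = 323.0 GPa, ρ = 10230 kg/m³
  option R: E = 405.3 GPa, ρ = 19220 kg/m³
  option L: E = 68.70 GPa, ρ = 2532 kg/m³
  option U: M = 161 MN·m/kg
  option Q: M = 98.7 MN·m/kg
  option C: M = 31.6 MN·m/kg
  option L: M = 27.1 MN·m/kg
  option G: M = 22.6 MN·m/kg
  option R: M = 21.1 MN·m/kg
  option Z: M = 2.47 MN·m/kg
Option U has the largest M.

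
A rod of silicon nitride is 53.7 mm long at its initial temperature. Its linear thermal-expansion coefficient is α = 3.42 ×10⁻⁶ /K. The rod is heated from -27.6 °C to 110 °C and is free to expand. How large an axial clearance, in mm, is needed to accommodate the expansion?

ΔT = 110 − (-27.6) = 137.6 K.
ΔL = α·L₀·ΔT = 3.42×10⁻⁶ × 53.7 mm × 137.6 K = 0.0253 mm.

0.0253 mm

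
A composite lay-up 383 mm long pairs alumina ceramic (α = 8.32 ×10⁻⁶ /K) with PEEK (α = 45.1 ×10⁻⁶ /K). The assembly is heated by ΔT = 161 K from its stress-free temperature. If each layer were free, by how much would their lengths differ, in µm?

2270 µm

Δα = |8.32 − 45.1|×10⁻⁶/K = 36.8×10⁻⁶/K.
ΔL_mismatch = Δα·L·ΔT = 36.8×10⁻⁶ × 383.0 mm × 161.0 K = 2270 µm.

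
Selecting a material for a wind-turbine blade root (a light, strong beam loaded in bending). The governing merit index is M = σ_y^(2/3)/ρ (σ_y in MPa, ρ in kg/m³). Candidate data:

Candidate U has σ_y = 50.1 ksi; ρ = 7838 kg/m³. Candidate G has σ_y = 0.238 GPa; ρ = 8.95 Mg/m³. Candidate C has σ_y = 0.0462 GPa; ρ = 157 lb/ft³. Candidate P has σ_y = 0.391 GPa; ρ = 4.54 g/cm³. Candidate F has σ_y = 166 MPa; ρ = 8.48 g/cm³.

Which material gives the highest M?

Putting every candidate on a common basis:
  candidate U: σ_y = 345.4 MPa, ρ = 7838 kg/m³
  candidate G: σ_y = 238.0 MPa, ρ = 8950 kg/m³
  candidate C: σ_y = 46.20 MPa, ρ = 2515 kg/m³
  candidate P: σ_y = 391.0 MPa, ρ = 4540 kg/m³
  candidate F: σ_y = 166.0 MPa, ρ = 8480 kg/m³
  candidate P: M = 11.8×10⁻³
  candidate U: M = 6.28×10⁻³
  candidate C: M = 5.12×10⁻³
  candidate G: M = 4.29×10⁻³
  candidate F: M = 3.56×10⁻³
Candidate P has the largest M.

candidate P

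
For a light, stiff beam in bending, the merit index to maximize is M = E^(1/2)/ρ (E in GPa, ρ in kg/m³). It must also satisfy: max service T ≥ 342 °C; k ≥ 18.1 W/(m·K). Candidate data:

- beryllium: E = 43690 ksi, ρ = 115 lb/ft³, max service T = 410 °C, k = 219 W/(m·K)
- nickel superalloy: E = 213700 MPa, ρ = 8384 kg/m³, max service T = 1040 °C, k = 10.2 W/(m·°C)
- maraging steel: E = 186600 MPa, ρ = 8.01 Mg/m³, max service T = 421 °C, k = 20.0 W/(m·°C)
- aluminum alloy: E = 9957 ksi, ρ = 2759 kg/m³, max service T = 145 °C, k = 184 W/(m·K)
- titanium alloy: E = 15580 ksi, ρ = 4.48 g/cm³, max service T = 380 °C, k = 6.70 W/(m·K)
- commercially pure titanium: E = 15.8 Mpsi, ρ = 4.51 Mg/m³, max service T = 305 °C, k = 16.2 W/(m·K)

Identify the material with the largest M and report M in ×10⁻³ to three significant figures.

beryllium, M = 9.42×10⁻³

Screen on constraints: max service T ≥ 342 °C; k ≥ 18.1 W/(m·K). Survivors: beryllium, maraging steel.
Putting every candidate on a common basis:
  beryllium: E = 301.2 GPa, ρ = 1842 kg/m³
  maraging steel: E = 186.6 GPa, ρ = 8010 kg/m³
  beryllium: M = 9.42×10⁻³
  maraging steel: M = 1.71×10⁻³
The maximum is for beryllium.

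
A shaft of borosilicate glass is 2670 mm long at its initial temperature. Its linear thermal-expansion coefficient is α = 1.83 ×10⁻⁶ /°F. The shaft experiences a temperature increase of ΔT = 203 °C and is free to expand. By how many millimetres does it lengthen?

Convert α: 1.83×10⁻⁶/°F × (9/5) = 3.29×10⁻⁶/K.
ΔL = α·L₀·ΔT = 3.29×10⁻⁶ × 2670 mm × 203.0 K = 1.79 mm.

1.79 mm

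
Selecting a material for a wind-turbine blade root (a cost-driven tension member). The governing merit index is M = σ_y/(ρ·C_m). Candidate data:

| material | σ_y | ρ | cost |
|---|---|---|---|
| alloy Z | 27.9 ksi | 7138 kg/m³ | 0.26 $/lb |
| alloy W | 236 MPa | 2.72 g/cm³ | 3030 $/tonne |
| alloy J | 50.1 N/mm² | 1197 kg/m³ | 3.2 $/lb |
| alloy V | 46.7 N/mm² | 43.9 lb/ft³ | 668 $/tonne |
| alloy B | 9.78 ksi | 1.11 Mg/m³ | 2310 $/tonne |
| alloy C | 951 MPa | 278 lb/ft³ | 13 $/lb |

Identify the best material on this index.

Normalizing units and computing the index:
  alloy Z: σ_y = 192.4 MPa, ρ = 7138 kg/m³, cost = 0.5732 $/kg
  alloy W: σ_y = 236.0 MPa, ρ = 2720 kg/m³, cost = 3.030 $/kg
  alloy J: σ_y = 50.10 MPa, ρ = 1197 kg/m³, cost = 7.055 $/kg
  alloy V: σ_y = 46.70 MPa, ρ = 703.2 kg/m³, cost = 0.6680 $/kg
  alloy B: σ_y = 67.43 MPa, ρ = 1110 kg/m³, cost = 2.310 $/kg
  alloy C: σ_y = 951.0 MPa, ρ = 4453 kg/m³, cost = 28.66 $/kg
  alloy V: M = 99.4 kN·m per $
  alloy Z: M = 47.0 kN·m per $
  alloy W: M = 28.6 kN·m per $
  alloy B: M = 26.3 kN·m per $
  alloy C: M = 7.45 kN·m per $
  alloy J: M = 5.93 kN·m per $
The maximum is for alloy V.

alloy V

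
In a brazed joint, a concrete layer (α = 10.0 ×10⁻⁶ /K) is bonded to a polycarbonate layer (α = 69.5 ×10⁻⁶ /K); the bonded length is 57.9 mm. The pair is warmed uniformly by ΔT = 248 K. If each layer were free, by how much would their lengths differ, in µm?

854 µm

Δα = |10.0 − 69.5|×10⁻⁶/K = 59.5×10⁻⁶/K.
ΔL_mismatch = Δα·L·ΔT = 59.5×10⁻⁶ × 57.9 mm × 248.0 K = 854 µm.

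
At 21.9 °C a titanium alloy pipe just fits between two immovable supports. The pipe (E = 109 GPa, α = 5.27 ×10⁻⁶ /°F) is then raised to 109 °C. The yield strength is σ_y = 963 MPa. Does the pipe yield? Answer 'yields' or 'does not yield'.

does not yield

α = 5.27×10⁻⁶/°F × 9/5 = 9.49×10⁻⁶/K.
ΔT = 87.10 K. Constrained thermal stress σ = E·α·ΔT = 109.0×10³ MPa × 9.49×10⁻⁶ × 87.10 = 90.1 MPa (compressive).
Compare to σ_y = 963 MPa: σ < σ_y, so it does not yield.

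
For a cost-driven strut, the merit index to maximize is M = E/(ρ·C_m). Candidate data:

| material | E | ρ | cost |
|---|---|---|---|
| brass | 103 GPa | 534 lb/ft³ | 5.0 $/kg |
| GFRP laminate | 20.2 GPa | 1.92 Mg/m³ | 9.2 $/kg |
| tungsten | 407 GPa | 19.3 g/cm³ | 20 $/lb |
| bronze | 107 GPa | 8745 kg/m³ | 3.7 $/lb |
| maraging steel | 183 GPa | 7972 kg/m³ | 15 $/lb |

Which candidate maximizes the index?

brass

After converting to SI:
  brass: E = 103.0 GPa, ρ = 8554 kg/m³, cost = 5.000 $/kg
  GFRP laminate: E = 20.20 GPa, ρ = 1920 kg/m³, cost = 9.200 $/kg
  tungsten: E = 407.0 GPa, ρ = 19300 kg/m³, cost = 44.09 $/kg
  bronze: E = 107.0 GPa, ρ = 8745 kg/m³, cost = 8.157 $/kg
  maraging steel: E = 183.0 GPa, ρ = 7972 kg/m³, cost = 33.07 $/kg
  brass: M = 2.41 MN·m per $
  bronze: M = 1.50 MN·m per $
  GFRP laminate: M = 1.14 MN·m per $
  maraging steel: M = 0.694 MN·m per $
  tungsten: M = 0.478 MN·m per $
Highest index: brass.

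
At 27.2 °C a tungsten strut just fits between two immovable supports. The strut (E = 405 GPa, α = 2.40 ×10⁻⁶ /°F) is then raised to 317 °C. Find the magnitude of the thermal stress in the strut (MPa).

α = 2.40×10⁻⁶/°F × 9/5 = 4.32×10⁻⁶/K.
ΔT = 289.8 K. Constrained thermal stress σ = E·α·ΔT = 405.0×10³ MPa × 4.32×10⁻⁶ × 289.8 = 507 MPa (compressive).

507 MPa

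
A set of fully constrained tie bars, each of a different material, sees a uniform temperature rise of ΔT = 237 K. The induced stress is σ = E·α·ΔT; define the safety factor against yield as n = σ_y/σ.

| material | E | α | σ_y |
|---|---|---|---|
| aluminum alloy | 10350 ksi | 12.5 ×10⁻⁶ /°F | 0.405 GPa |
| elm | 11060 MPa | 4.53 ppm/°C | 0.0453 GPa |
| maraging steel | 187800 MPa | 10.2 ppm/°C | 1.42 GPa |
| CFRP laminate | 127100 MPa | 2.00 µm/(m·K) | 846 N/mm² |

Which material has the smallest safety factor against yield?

aluminum alloy

With everything in SI (GPa, ×10⁻⁶/K, MPa):
  aluminum alloy: E = 71.36, α = 22.5, σ_y = 405.0 → σ = 381 MPa, n = 1.06
  elm: E = 11.06, α = 4.53, σ_y = 45.30 → σ = 11.9 MPa, n = 3.82
  maraging steel: E = 187.8, α = 10.2, σ_y = 1420 → σ = 454 MPa, n = 3.13
  CFRP laminate: E = 127.1, α = 2.00, σ_y = 846.0 → σ = 60.2 MPa, n = 14.0
The minimum is aluminum alloy at n = 1.06.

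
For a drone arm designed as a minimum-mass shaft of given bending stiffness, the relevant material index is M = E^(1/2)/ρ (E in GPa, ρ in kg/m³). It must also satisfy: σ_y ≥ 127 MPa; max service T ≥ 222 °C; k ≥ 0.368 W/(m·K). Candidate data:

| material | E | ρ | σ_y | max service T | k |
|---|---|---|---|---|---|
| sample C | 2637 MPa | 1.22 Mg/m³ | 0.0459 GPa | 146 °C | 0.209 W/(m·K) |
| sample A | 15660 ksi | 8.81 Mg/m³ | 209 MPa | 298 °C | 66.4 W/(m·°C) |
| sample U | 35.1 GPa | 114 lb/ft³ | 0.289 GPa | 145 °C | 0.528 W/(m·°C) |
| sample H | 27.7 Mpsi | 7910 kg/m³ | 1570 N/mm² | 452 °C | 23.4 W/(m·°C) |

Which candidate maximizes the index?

sample H

Screen on constraints: σ_y ≥ 127 MPa; max service T ≥ 222 °C; k ≥ 0.368 W/(m·K). Survivors: sample A, sample H.
After converting to SI:
  sample A: E = 108.0 GPa, ρ = 8810 kg/m³
  sample H: E = 191.0 GPa, ρ = 7910 kg/m³
  sample H: M = 1.75×10⁻³
  sample A: M = 1.18×10⁻³
Sample H has the largest M.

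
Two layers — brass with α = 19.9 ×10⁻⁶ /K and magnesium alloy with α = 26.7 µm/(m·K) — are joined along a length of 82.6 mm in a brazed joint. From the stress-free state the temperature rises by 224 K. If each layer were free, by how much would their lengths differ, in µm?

Δα = |19.9 − 26.7|×10⁻⁶/K = 6.80×10⁻⁶/K.
ΔL_mismatch = Δα·L·ΔT = 6.80×10⁻⁶ × 82.6 mm × 224.0 K = 126 µm.

126 µm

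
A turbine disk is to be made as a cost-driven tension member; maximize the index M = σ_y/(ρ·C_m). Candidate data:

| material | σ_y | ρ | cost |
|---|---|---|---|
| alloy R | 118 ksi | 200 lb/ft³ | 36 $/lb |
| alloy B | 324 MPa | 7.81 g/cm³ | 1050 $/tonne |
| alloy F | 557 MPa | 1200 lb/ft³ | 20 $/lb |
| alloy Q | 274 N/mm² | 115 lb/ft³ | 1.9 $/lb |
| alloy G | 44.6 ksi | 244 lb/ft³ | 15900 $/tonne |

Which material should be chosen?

In SI units:
  alloy R: σ_y = 813.6 MPa, ρ = 3204 kg/m³, cost = 79.37 $/kg
  alloy B: σ_y = 324.0 MPa, ρ = 7810 kg/m³, cost = 1.050 $/kg
  alloy F: σ_y = 557.0 MPa, ρ = 19220 kg/m³, cost = 44.09 $/kg
  alloy Q: σ_y = 274.0 MPa, ρ = 1842 kg/m³, cost = 4.189 $/kg
  alloy G: σ_y = 307.5 MPa, ρ = 3909 kg/m³, cost = 15.90 $/kg
  alloy B: M = 39.5 kN·m per $
  alloy Q: M = 35.5 kN·m per $
  alloy G: M = 4.95 kN·m per $
  alloy R: M = 3.20 kN·m per $
  alloy F: M = 0.657 kN·m per $
Alloy B ranks first.

alloy B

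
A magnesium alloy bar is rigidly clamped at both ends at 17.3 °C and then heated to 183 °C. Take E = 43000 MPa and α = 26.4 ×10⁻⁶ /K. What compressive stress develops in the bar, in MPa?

E = 43000 MPa = 43.00 GPa.
ΔT = 165.7 K. Constrained thermal stress σ = E·α·ΔT = 43.00×10³ MPa × 26.4×10⁻⁶ × 165.7 = 188 MPa (compressive).

188 MPa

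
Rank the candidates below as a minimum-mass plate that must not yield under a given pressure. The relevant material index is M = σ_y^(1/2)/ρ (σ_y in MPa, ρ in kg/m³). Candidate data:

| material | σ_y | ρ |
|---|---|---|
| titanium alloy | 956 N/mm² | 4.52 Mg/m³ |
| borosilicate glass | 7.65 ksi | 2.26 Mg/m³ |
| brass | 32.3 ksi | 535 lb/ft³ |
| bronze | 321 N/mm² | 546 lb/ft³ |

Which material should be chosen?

titanium alloy

After converting to SI:
  titanium alloy: σ_y = 956.0 MPa, ρ = 4520 kg/m³
  borosilicate glass: σ_y = 52.74 MPa, ρ = 2260 kg/m³
  brass: σ_y = 222.7 MPa, ρ = 8570 kg/m³
  bronze: σ_y = 321.0 MPa, ρ = 8746 kg/m³
  titanium alloy: M = 6.84×10⁻³
  borosilicate glass: M = 3.21×10⁻³
  bronze: M = 2.05×10⁻³
  brass: M = 1.74×10⁻³
The maximum is for titanium alloy.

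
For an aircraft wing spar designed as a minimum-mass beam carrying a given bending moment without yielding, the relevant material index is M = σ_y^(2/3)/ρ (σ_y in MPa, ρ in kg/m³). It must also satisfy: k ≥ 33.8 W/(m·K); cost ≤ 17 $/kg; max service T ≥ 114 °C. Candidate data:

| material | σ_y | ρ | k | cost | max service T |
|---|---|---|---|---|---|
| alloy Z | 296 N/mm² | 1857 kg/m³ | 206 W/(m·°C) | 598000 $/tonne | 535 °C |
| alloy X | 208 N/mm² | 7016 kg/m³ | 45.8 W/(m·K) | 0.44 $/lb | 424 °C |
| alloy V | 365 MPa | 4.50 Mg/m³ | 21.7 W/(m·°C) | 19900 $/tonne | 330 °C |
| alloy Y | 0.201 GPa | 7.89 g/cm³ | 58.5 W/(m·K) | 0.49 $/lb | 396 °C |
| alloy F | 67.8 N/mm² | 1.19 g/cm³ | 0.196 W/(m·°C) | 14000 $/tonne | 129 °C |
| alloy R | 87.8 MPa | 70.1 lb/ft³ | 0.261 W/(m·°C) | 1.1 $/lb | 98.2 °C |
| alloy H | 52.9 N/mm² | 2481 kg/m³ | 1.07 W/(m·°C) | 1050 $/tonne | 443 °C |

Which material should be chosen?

Screen on constraints: k ≥ 33.8 W/(m·K); cost ≤ 17 $/kg; max service T ≥ 114 °C. Survivors: alloy X, alloy Y.
Convert each candidate to consistent units, then evaluate M:
  alloy X: σ_y = 208.0 MPa, ρ = 7016 kg/m³
  alloy Y: σ_y = 201.0 MPa, ρ = 7890 kg/m³
  alloy X: M = 5.00×10⁻³
  alloy Y: M = 4.35×10⁻³
Alloy X ranks first.

alloy X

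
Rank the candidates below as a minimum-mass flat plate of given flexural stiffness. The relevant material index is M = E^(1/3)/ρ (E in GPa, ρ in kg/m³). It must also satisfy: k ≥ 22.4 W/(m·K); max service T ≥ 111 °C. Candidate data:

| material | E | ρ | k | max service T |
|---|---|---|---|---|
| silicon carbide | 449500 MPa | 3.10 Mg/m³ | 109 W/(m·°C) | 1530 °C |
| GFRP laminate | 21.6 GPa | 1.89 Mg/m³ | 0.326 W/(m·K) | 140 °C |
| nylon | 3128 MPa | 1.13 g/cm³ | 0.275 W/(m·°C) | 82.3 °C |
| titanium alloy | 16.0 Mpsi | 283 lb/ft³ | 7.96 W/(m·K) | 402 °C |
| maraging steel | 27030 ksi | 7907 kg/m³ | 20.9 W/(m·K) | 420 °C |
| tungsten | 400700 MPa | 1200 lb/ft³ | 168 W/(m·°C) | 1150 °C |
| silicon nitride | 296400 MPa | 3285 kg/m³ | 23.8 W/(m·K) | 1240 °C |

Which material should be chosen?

Screen on constraints: k ≥ 22.4 W/(m·K); max service T ≥ 111 °C. Survivors: silicon carbide, tungsten, silicon nitride.
Normalizing units and computing the index:
  silicon carbide: E = 449.5 GPa, ρ = 3100 kg/m³
  tungsten: E = 400.7 GPa, ρ = 19220 kg/m³
  silicon nitride: E = 296.4 GPa, ρ = 3285 kg/m³
  silicon carbide: M = 2.47×10⁻³
  silicon nitride: M = 2.03×10⁻³
  tungsten: M = 0.384×10⁻³
The maximum is for silicon carbide.

silicon carbide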